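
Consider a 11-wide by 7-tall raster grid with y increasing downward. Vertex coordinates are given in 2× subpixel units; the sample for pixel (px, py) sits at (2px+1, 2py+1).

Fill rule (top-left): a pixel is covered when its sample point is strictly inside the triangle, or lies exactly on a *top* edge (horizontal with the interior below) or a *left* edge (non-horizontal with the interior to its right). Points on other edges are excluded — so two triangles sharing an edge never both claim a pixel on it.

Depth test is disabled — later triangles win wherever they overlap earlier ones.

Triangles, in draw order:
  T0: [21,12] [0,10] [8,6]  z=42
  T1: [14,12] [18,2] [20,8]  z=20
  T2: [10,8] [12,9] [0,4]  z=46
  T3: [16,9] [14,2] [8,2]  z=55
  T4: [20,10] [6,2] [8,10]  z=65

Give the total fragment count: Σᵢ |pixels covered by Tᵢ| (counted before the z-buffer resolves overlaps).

T0:
  2·area = 100
  edge (21, 12)→(0, 10): d=(-21,-2) top-left  bias=+0
  edge (0, 10)→(8, 6): d=(8,-4) top-left  bias=+0
  edge (8, 6)→(21, 12): d=(13,6) right/bottom  bias=-1
    (3,3)@(7, 7): e=[77,4,19] → #
    (4,3)@(9, 7): e=[81,12,7] → #
    (5,3)@(11, 7): e=[85,20,-5] → ·
    (1,4)@(3, 9): e=[27,4,69] → #
    (2,4)@(5, 9): e=[31,12,57] → #
    (5,4)@(11, 9): e=[43,36,21] → #
    (6,4)@(13, 9): e=[47,44,9] → #
    (7,4)@(15, 9): e=[51,52,-3] → ·
    (1,5)@(3, 11): e=[-15,20,95] → ·
    (2,5)@(5, 11): e=[-11,28,83] → ·
    (3,5)@(7, 11): e=[-7,36,71] → ·
    (4,5)@(9, 11): e=[-3,44,59] → ·
  covered (12 px):
    · · · · · · · · · · ·
    · · · · · · · · · · ·
    · · · · · · · · · · ·
    · · · # # · · · · · ·
    · # # # # # # · · · ·
    · · · · · # # # # · ·
    · · · · · · · · · · ·
T1:
  2·area = 44
  edge (14, 12)→(18, 2): d=(4,-10) top-left  bias=+0
  edge (18, 2)→(20, 8): d=(2,6) right/bottom  bias=-1
  edge (20, 8)→(14, 12): d=(-6,4) right/bottom  bias=-1
    (8,2)@(17, 5): e=[2,12,30] → #
    (9,2)@(19, 5): e=[22,0,22] → ·  [on edge]
    (8,3)@(17, 7): e=[10,16,18] → #
    (9,3)@(19, 7): e=[30,4,10] → #
    (10,3)@(21, 7): e=[50,-8,2] → ·
    (8,4)@(17, 9): e=[18,20,6] → #
    (9,4)@(19, 9): e=[38,8,-2] → ·
    (7,5)@(15, 11): e=[6,36,2] → #
    (8,5)@(17, 11): e=[26,24,-6] → ·
    (10,5)@(21, 11): e=[66,0,-22] → ·  [on edge]
    (7,6)@(15, 13): e=[14,40,-10] → ·
  covered (5 px):
    · · · · · · · · · · ·
    · · · · · · · · · · ·
    · · · · · · · · # · ·
    · · · · · · · · # # ·
    · · · · · · · · # · ·
    · · · · · · · # · · ·
    · · · · · · · · · · ·
T2:
  2·area = 2
  edge (10, 8)→(12, 9): d=(2,1) right/bottom  bias=-1
  edge (12, 9)→(0, 4): d=(-12,-5) top-left  bias=+0
  edge (0, 4)→(10, 8): d=(10,4) right/bottom  bias=-1
  covered (0 px):
    · · · · · · · · · · ·
    · · · · · · · · · · ·
    · · · · · · · · · · ·
    · · · · · · · · · · ·
    · · · · · · · · · · ·
    · · · · · · · · · · ·
    · · · · · · · · · · ·
T3:
  2·area = 42  (B↔C swapped to make it positive)
  edge (16, 9)→(8, 2): d=(-8,-7) top-left  bias=+0
  edge (8, 2)→(14, 2): d=(6,0) top-left  bias=+0
  edge (14, 2)→(16, 9): d=(2,7) right/bottom  bias=-1
    (5,1)@(11, 3): e=[13,6,23] → #
    (6,1)@(13, 3): e=[27,6,9] → #
    (7,1)@(15, 3): e=[41,6,-5] → ·
    (5,2)@(11, 5): e=[-3,18,27] → ·
    (6,2)@(13, 5): e=[11,18,13] → #
    (7,2)@(15, 5): e=[25,18,-1] → ·
    (6,3)@(13, 7): e=[-5,30,17] → ·
    (7,3)@(15, 7): e=[9,30,3] → #
    (8,3)@(17, 7): e=[23,30,-11] → ·
    (7,4)@(15, 9): e=[-7,42,7] → ·
  covered (4 px):
    · · · · · · · · · · ·
    · · · · · # # · · · ·
    · · · · · · # · · · ·
    · · · · · · · # · · ·
    · · · · · · · · · · ·
    · · · · · · · · · · ·
    · · · · · · · · · · ·
T4:
  2·area = 96  (B↔C swapped to make it positive)
  edge (20, 10)→(8, 10): d=(-12,0) right/bottom  bias=-1
  edge (8, 10)→(6, 2): d=(-2,-8) top-left  bias=+0
  edge (6, 2)→(20, 10): d=(14,8) right/bottom  bias=-1
    (3,1)@(7, 3): e=[84,6,6] → #
    (4,1)@(9, 3): e=[84,22,-10] → ·
    (3,2)@(7, 5): e=[60,2,34] → #
    (4,2)@(9, 5): e=[60,18,18] → #
    (5,2)@(11, 5): e=[60,34,2] → #
    (6,2)@(13, 5): e=[60,50,-14] → ·
    (3,3)@(7, 7): e=[36,-2,62] → ·
    (4,3)@(9, 7): e=[36,14,46] → #
    (6,3)@(13, 7): e=[36,46,14] → #
    (7,3)@(15, 7): e=[36,62,-2] → ·
    (4,4)@(9, 9): e=[12,10,74] → #
    (7,4)@(15, 9): e=[12,58,26] → #
  covered (12 px):
    · · · · · · · · · · ·
    · · · # · · · · · · ·
    · · · # # # · · · · ·
    · · · · # # # · · · ·
    · · · · # # # # # · ·
    · · · · · · · · · · ·
    · · · · · · · · · · ·

Result: 33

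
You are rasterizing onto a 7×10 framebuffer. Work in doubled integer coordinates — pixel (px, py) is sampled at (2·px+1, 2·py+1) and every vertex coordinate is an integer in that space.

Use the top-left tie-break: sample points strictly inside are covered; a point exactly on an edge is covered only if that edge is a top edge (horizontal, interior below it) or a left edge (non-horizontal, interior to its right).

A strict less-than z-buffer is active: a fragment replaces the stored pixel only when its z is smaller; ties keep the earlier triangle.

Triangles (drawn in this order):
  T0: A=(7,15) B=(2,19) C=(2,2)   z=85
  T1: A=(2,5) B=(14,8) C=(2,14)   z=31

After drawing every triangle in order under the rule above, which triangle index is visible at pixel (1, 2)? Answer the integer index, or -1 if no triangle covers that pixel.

T0:
  2·area = 85
  edge (7, 15)→(2, 19): d=(-5,4) right/bottom  bias=-1
  edge (2, 19)→(2, 2): d=(0,-17) top-left  bias=+0
  edge (2, 2)→(7, 15): d=(5,13) right/bottom  bias=-1
    (1,2)@(3, 5): e=[66,17,2] → #
    (2,2)@(5, 5): e=[58,51,-24] → ·
    (1,3)@(3, 7): e=[56,17,12] → #
    (2,3)@(5, 7): e=[48,51,-14] → ·
    (1,4)@(3, 9): e=[46,17,22] → #
    (2,4)@(5, 9): e=[38,51,-4] → ·
    (1,5)@(3, 11): e=[36,17,32] → #
    (2,5)@(5, 11): e=[28,51,6] → #
    (3,5)@(7, 11): e=[20,85,-20] → ·
    (1,6)@(3, 13): e=[26,17,42] → #
    (3,6)@(7, 13): e=[10,85,-10] → ·
    (1,7)@(3, 15): e=[16,17,52] → #
    (3,7)@(7, 15): e=[0,85,0] → ·  [on edge]
  covered (10 px):
    · · · · · · ·
    · · · · · · ·
    · # · · · · ·
    · # · · · · ·
    · # · · · · ·
    · # # · · · ·
    · # # · · · ·
    · # # · · · ·
    · # · · · · ·
    · · · · · · ·
T1:
  2·area = 108
  edge (2, 5)→(14, 8): d=(12,3) right/bottom  bias=-1
  edge (14, 8)→(2, 14): d=(-12,6) right/bottom  bias=-1
  edge (2, 14)→(2, 5): d=(0,-9) top-left  bias=+0
    (1,3)@(3, 7): e=[21,78,9] → #
    (2,3)@(5, 7): e=[15,66,27] → #
    (3,3)@(7, 7): e=[9,54,45] → #
    (4,3)@(9, 7): e=[3,42,63] → #
    (5,3)@(11, 7): e=[-3,30,81] → ·
    (1,4)@(3, 9): e=[45,54,9] → #
    (5,4)@(11, 9): e=[21,6,81] → #
    (6,4)@(13, 9): e=[15,-6,99] → ·
    (1,5)@(3, 11): e=[69,30,9] → #
    (4,5)@(9, 11): e=[51,-6,63] → ·
    (5,5)@(11, 11): e=[45,-18,81] → ·
    (1,6)@(3, 13): e=[93,6,9] → #
  covered (13 px):
    · · · · · · ·
    · · · · · · ·
    · · · · · · ·
    · # # # # · ·
    · # # # # # ·
    · # # # · · ·
    · # · · · · ·
    · · · · · · ·
    · · · · · · ·
    · · · · · · ·

Z-buffer (winner per pixel, '.' = empty):
  . . . . . . .
  . . . . . . .
  . 0 . . . . .
  . 1 1 1 1 . .
  . 1 1 1 1 1 .
  . 1 1 1 . . .
  . 1 0 . . . .
  . 0 0 . . . .
  . 0 . . . . .
  . . . . . . .

Result: 0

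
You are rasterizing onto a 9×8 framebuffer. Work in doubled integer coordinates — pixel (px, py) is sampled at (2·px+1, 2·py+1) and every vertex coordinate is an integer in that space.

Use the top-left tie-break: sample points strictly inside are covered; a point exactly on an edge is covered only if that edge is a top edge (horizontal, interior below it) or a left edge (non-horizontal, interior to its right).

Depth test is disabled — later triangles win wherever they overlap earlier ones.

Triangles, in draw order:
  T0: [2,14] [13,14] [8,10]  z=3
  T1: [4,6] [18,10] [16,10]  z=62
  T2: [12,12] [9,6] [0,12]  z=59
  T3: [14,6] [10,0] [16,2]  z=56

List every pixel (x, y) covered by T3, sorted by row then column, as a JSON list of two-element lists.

T0:
  2·area = 44  (B↔C swapped to make it positive)
  edge (2, 14)→(8, 10): d=(6,-4) top-left  bias=+0
  edge (8, 10)→(13, 14): d=(5,4) right/bottom  bias=-1
  edge (13, 14)→(2, 14): d=(-11,0) right/bottom  bias=-1
    (3,5)@(7, 11): e=[2,9,33] → X
    (4,5)@(9, 11): e=[10,1,33] → X
    (5,5)@(11, 11): e=[18,-7,33] → .
    (2,6)@(5, 13): e=[6,27,11] → X
    (5,6)@(11, 13): e=[30,3,11] → X
    (6,6)@(13, 13): e=[38,-5,11] → .
    (2,7)@(5, 15): e=[18,37,-11] → .
    (3,7)@(7, 15): e=[26,29,-11] → .
    (4,7)@(9, 15): e=[34,21,-11] → .
    (5,7)@(11, 15): e=[42,13,-11] → .
  covered (6 px):
    . . . . . . . . .
    . . . . . . . . .
    . . . . . . . . .
    . . . . . . . . .
    . . . . . . . . .
    . . . X X . . . .
    . . X X X X . . .
    . . . . . . . . .
T1:
  2·area = 8
  edge (4, 6)→(18, 10): d=(14,4) right/bottom  bias=-1
  edge (18, 10)→(16, 10): d=(-2,0) right/bottom  bias=-1
  edge (16, 10)→(4, 6): d=(-12,-4) top-left  bias=+0
    (0,2)@(1, 5): e=[-2,10,0] → .  [on edge]
    (3,3)@(7, 7): e=[2,6,0] → X  [on edge]
    (4,3)@(9, 7): e=[-6,6,8] → .
    (3,4)@(7, 9): e=[30,2,-24] → .
    (6,4)@(13, 9): e=[6,2,0] → X  [on edge]
    (7,4)@(15, 9): e=[-2,2,8] → .
    (6,5)@(13, 11): e=[34,-2,-24] → .
  covered (2 px):
    . . . . . . . . .
    . . . . . . . . .
    . . . . . . . . .
    . . . X . . . . .
    . . . . . . X . .
    . . . . . . . . .
    . . . . . . . . .
    . . . . . . . . .
T2:
  2·area = 72  (B↔C swapped to make it positive)
  edge (12, 12)→(0, 12): d=(-12,0) right/bottom  bias=-1
  edge (0, 12)→(9, 6): d=(9,-6) top-left  bias=+0
  edge (9, 6)→(12, 12): d=(3,6) right/bottom  bias=-1
    (4,3)@(9, 7): e=[60,9,3] → X
    (5,3)@(11, 7): e=[60,21,-9] → .
    (2,4)@(5, 9): e=[36,3,33] → X
    (3,4)@(7, 9): e=[36,15,21] → X
    (5,4)@(11, 9): e=[36,39,-3] → .
    (1,5)@(3, 11): e=[12,9,51] → X
    (5,5)@(11, 11): e=[12,57,3] → X
    (6,5)@(13, 11): e=[12,69,-9] → .
    (1,6)@(3, 13): e=[-12,27,57] → .
    (2,6)@(5, 13): e=[-12,39,45] → .
    (3,6)@(7, 13): e=[-12,51,33] → .
    (4,6)@(9, 13): e=[-12,63,21] → .
  covered (9 px):
    . . . . . . . . .
    . . . . . . . . .
    . . . . . . . . .
    . . . . X . . . .
    . . X X X . . . .
    . X X X X X . . .
    . . . . . . . . .
    . . . . . . . . .
T3:
  2·area = 28
  edge (14, 6)→(10, 0): d=(-4,-6) top-left  bias=+0
  edge (10, 0)→(16, 2): d=(6,2) right/bottom  bias=-1
  edge (16, 2)→(14, 6): d=(-2,4) right/bottom  bias=-1
    (5,0)@(11, 1): e=[2,4,22] → X
    (6,0)@(13, 1): e=[14,0,14] → .  [on edge]
    (5,1)@(11, 3): e=[-6,16,18] → .
    (6,1)@(13, 3): e=[6,12,10] → X
    (7,1)@(15, 3): e=[18,8,2] → X
    (8,1)@(17, 3): e=[30,4,-6] → .
    (6,2)@(13, 5): e=[-2,24,6] → .
    (7,2)@(15, 5): e=[10,20,-2] → .
  covered (3 px):
    . . . . . X . . .
    . . . . . . X X .
    . . . . . . . . .
    . . . . . . . . .
    . . . . . . . . .
    . . . . . . . . .
    . . . . . . . . .
    . . . . . . . . .

Result: [[5,0],[6,1],[7,1]]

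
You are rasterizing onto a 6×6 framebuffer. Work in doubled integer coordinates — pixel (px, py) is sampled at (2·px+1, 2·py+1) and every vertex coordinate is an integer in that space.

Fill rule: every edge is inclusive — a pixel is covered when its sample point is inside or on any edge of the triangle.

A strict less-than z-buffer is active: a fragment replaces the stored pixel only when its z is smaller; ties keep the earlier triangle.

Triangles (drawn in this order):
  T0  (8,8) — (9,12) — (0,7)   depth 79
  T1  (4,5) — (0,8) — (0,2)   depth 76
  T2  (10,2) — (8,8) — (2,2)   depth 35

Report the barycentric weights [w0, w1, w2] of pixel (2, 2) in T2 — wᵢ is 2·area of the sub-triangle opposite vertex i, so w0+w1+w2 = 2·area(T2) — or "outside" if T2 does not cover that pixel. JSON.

T0:
  2·area = 31
  edge (8, 8)→(9, 12): d=(1,4) inclusive
  edge (9, 12)→(0, 7): d=(-9,-5) inclusive
  edge (0, 7)→(8, 8): d=(8,1) inclusive
    (2,4)@(5, 9): e=[13,7,11] → #
    (3,4)@(7, 9): e=[5,17,9] → #
    (4,4)@(9, 9): e=[-3,27,7] → ·
    (2,5)@(5, 11): e=[15,-11,27] → ·
    (3,5)@(7, 11): e=[7,-1,25] → ·
  covered (2 px):
    · · · · · ·
    · · · · · ·
    · · · · · ·
    · · · · · ·
    · · # # · ·
    · · · · · ·
T1:
  2·area = 24
  edge (4, 5)→(0, 8): d=(-4,3) inclusive
  edge (0, 8)→(0, 2): d=(0,-6) inclusive
  edge (0, 2)→(4, 5): d=(4,3) inclusive
    (0,1)@(1, 3): e=[17,6,1] → #
    (1,1)@(3, 3): e=[11,18,-5] → ·
    (0,2)@(1, 5): e=[9,6,9] → #
    (1,2)@(3, 5): e=[3,18,3] → #
    (2,2)@(5, 5): e=[-3,30,-3] → ·
    (0,3)@(1, 7): e=[1,6,17] → #
    (1,3)@(3, 7): e=[-5,18,11] → ·
    (0,4)@(1, 9): e=[-7,6,25] → ·
  covered (4 px):
    · · · · · ·
    # · · · · ·
    # # · · · ·
    # · · · · ·
    · · · · · ·
    · · · · · ·
T2:
  2·area = 48
  edge (10, 2)→(8, 8): d=(-2,6) inclusive
  edge (8, 8)→(2, 2): d=(-6,-6) inclusive
  edge (2, 2)→(10, 2): d=(8,0) inclusive
    (0,0)@(1, 1): e=[56,0,-8] → ·  [on edge]
    (1,1)@(3, 3): e=[40,0,8] → #  [on edge]
    (2,1)@(5, 3): e=[28,12,8] → #
    (3,1)@(7, 3): e=[16,24,8] → #
    (4,1)@(9, 3): e=[4,36,8] → #
    (5,1)@(11, 3): e=[-8,48,8] → ·
    (1,2)@(3, 5): e=[36,-12,24] → ·
    (2,2)@(5, 5): e=[24,0,24] → #  [on edge]
    (4,2)@(9, 5): e=[0,24,24] → #  [on edge]
    (5,2)@(11, 5): e=[-12,36,24] → ·
    (2,3)@(5, 7): e=[20,-12,40] → ·
    (3,3)@(7, 7): e=[8,0,40] → #  [on edge]
    (4,4)@(9, 9): e=[-8,0,56] → ·  [on edge]
    (3,5)@(7, 11): e=[0,-24,72] → ·  [on edge]
    (5,5)@(11, 11): e=[-24,0,72] → ·  [on edge]
  covered (8 px):
    · · · · · ·
    · # # # # ·
    · · # # # ·
    · · · # · ·
    · · · · · ·
    · · · · · ·

Final: [0,24,24]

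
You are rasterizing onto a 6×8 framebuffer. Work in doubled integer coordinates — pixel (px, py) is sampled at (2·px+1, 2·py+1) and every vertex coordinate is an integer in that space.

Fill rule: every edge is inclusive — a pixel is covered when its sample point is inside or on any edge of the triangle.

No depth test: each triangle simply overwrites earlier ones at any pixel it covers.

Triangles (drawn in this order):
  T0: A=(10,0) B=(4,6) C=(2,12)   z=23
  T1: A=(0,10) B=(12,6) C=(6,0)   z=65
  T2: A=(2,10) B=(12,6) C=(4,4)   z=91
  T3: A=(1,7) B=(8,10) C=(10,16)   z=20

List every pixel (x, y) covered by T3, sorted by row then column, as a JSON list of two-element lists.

T0:
  2·area = 24  (B↔C swapped to make it positive)
  edge (10, 0)→(2, 12): d=(-8,12) inclusive
  edge (2, 12)→(4, 6): d=(2,-6) inclusive
  edge (4, 6)→(10, 0): d=(6,-6) inclusive
    (4,0)@(9, 1): e=[4,20,0] → █  [on edge]
    (5,0)@(11, 1): e=[-20,32,12] → ·
    (2,1)@(5, 3): e=[36,0,-12] → ·  [on edge]
    (3,1)@(7, 3): e=[12,12,0] → █  [on edge]
    (4,1)@(9, 3): e=[-12,24,12] → ·
    (2,2)@(5, 5): e=[20,4,0] → █  [on edge]
    (3,2)@(7, 5): e=[-4,16,12] → ·
    (1,3)@(3, 7): e=[28,-4,0] → ·  [on edge]
    (2,3)@(5, 7): e=[4,8,12] → █
    (3,3)@(7, 7): e=[-20,20,24] → ·
    (0,4)@(1, 9): e=[36,-12,0] → ·  [on edge]
    (1,4)@(3, 9): e=[12,0,12] → █  [on edge]
    (0,7)@(1, 15): e=[-12,0,36] → ·  [on edge]
  covered (5 px):
    · · · · █ ·
    · · · █ · ·
    · · █ · · ·
    · · █ · · ·
    · █ · · · ·
    · · · · · ·
    · · · · · ·
    · · · · · ·
T1:
  2·area = 96  (B↔C swapped to make it positive)
  edge (0, 10)→(6, 0): d=(6,-10) inclusive
  edge (6, 0)→(12, 6): d=(6,6) inclusive
  edge (12, 6)→(0, 10): d=(-12,4) inclusive
    (3,0)@(7, 1): e=[16,0,80] → █  [on edge]
    (4,0)@(9, 1): e=[36,-12,72] → ·
    (2,1)@(5, 3): e=[8,24,64] → █
    (4,1)@(9, 3): e=[48,0,48] → █  [on edge]
    (5,1)@(11, 3): e=[68,-12,40] → ·
    (1,2)@(3, 5): e=[0,48,48] → █  [on edge]
    (5,2)@(11, 5): e=[80,0,16] → █  [on edge]
    (1,3)@(3, 7): e=[12,60,24] → █
    (4,3)@(9, 7): e=[72,24,0] → █  [on edge]
    (5,3)@(11, 7): e=[92,12,-8] → ·
    (0,4)@(1, 9): e=[4,84,8] → █
    (1,4)@(3, 9): e=[24,72,0] → █  [on edge]
  covered (15 px):
    · · · █ · ·
    · · █ █ █ ·
    · █ █ █ █ █
    · █ █ █ █ ·
    █ █ · · · ·
    · · · · · ·
    · · · · · ·
    · · · · · ·
T2:
  2·area = 52  (B↔C swapped to make it positive)
  edge (2, 10)→(4, 4): d=(2,-6) inclusive
  edge (4, 4)→(12, 6): d=(8,2) inclusive
  edge (12, 6)→(2, 10): d=(-10,4) inclusive
    (2,0)@(5, 1): e=[0,-26,78] → ·  [on edge]
    (2,2)@(5, 5): e=[8,6,38] → █
    (3,2)@(7, 5): e=[20,2,30] → █
    (4,2)@(9, 5): e=[32,-2,22] → ·
    (1,3)@(3, 7): e=[0,26,26] → █  [on edge]
    (4,3)@(9, 7): e=[36,14,2] → █
    (5,3)@(11, 7): e=[48,10,-6] → ·
    (1,4)@(3, 9): e=[4,42,6] → █
    (2,4)@(5, 9): e=[16,38,-2] → ·
    (3,4)@(7, 9): e=[28,34,-10] → ·
    (4,4)@(9, 9): e=[40,30,-18] → ·
    (1,5)@(3, 11): e=[8,58,-14] → ·
    (0,6)@(1, 13): e=[0,78,-26] → ·  [on edge]
  covered (7 px):
    · · · · · ·
    · · · · · ·
    · · █ █ · ·
    · █ █ █ █ ·
    · █ · · · ·
    · · · · · ·
    · · · · · ·
    · · · · · ·
T3:
  2·area = 36
  edge (1, 7)→(8, 10): d=(7,3) inclusive
  edge (8, 10)→(10, 16): d=(2,6) inclusive
  edge (10, 16)→(1, 7): d=(-9,-9) inclusive
    (2,0)@(5, 1): e=[-54,0,90] → ·  [on edge]
    (0,3)@(1, 7): e=[0,36,0] → █  [on edge]
    (1,3)@(3, 7): e=[-6,24,18] → ·
    (3,3)@(7, 7): e=[-18,0,54] → ·  [on edge]
    (0,4)@(1, 9): e=[14,40,-18] → ·
    (1,4)@(3, 9): e=[8,28,0] → █  [on edge]
    (2,4)@(5, 9): e=[2,16,18] → █
    (3,4)@(7, 9): e=[-4,4,36] → ·
    (1,5)@(3, 11): e=[22,32,-18] → ·
    (2,5)@(5, 11): e=[16,20,0] → █  [on edge]
    (3,5)@(7, 11): e=[10,8,18] → █
    (4,5)@(9, 11): e=[4,-4,36] → ·
    (3,6)@(7, 13): e=[24,12,0] → █  [on edge]
    (4,6)@(9, 13): e=[18,0,18] → █  [on edge]
    (4,7)@(9, 15): e=[32,4,0] → █  [on edge]
  covered (8 px):
    · · · · · ·
    · · · · · ·
    · · · · · ·
    █ · · · · ·
    · █ █ · · ·
    · · █ █ · ·
    · · · █ █ ·
    · · · · █ ·

Answer: [[0,3],[1,4],[2,4],[2,5],[3,5],[3,6],[4,6],[4,7]]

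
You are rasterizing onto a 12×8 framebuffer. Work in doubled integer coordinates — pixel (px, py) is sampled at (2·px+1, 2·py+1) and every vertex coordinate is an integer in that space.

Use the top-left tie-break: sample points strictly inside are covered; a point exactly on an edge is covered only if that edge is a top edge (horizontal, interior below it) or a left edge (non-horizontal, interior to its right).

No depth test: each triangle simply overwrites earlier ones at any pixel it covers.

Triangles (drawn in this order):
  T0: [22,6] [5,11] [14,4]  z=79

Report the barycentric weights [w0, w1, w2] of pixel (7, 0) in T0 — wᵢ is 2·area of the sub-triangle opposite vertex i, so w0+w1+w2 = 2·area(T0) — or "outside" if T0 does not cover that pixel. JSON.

T0:
  2·area = 74
  edge (22, 6)→(5, 11): d=(-17,5) right/bottom  bias=-1
  edge (5, 11)→(14, 4): d=(9,-7) top-left  bias=+0
  edge (14, 4)→(22, 6): d=(8,2) right/bottom  bias=-1
    (6,2)@(13, 5): e=[62,2,10] → X
    (7,2)@(15, 5): e=[52,16,6] → X
    (8,2)@(17, 5): e=[42,30,2] → X
    (9,2)@(19, 5): e=[32,44,-2] → .
    (5,3)@(11, 7): e=[38,6,30] → X
    (9,3)@(19, 7): e=[-2,62,14] → .
    (4,4)@(9, 9): e=[14,10,50] → X
    (6,4)@(13, 9): e=[-6,38,42] → .
    (7,4)@(15, 9): e=[-16,52,38] → .
    (8,4)@(17, 9): e=[-26,66,34] → .
    (2,5)@(5, 11): e=[0,0,74] → .  [on edge]
    (4,5)@(9, 11): e=[-20,28,66] → .
  covered (9 px):
    . . . . . . . . . . . .
    . . . . . . . . . . . .
    . . . . . . X X X . . .
    . . . . . X X X X . . .
    . . . . X X . . . . . .
    . . . . . . . . . . . .
    . . . . . . . . . . . .
    . . . . . . . . . . . .

Result: "outside"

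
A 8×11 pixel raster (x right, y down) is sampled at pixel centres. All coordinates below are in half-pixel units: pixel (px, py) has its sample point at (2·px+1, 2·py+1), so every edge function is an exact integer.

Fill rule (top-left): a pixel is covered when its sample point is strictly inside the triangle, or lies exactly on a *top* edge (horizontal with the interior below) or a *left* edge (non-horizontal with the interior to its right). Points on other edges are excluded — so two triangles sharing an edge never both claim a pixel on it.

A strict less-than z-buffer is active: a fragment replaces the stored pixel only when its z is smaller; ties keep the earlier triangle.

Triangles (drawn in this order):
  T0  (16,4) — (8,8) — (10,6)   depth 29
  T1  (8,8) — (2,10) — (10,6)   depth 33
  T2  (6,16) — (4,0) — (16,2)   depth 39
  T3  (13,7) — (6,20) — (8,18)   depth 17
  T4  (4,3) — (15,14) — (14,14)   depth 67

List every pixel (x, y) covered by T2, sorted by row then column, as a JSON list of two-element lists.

T0:
  2·area = 8
  edge (16, 4)→(8, 8): d=(-8,4) right/bottom  bias=-1
  edge (8, 8)→(10, 6): d=(2,-2) top-left  bias=+0
  edge (10, 6)→(16, 4): d=(6,-2) top-left  bias=+0
    (7,0)@(15, 1): e=[28,0,-20] → .  [on edge]
    (6,1)@(13, 3): e=[20,0,-12] → .  [on edge]
    (5,2)@(11, 5): e=[12,0,-4] → .  [on edge]
    (6,2)@(13, 5): e=[4,4,0] → X  [on edge]
    (7,2)@(15, 5): e=[-4,8,4] → .
    (3,3)@(7, 7): e=[12,-4,0] → .  [on edge]
    (4,3)@(9, 7): e=[4,0,4] → X  [on edge]
    (5,3)@(11, 7): e=[-4,4,8] → .
    (6,3)@(13, 7): e=[-12,8,12] → .
    (0,4)@(1, 9): e=[20,-12,0] → .  [on edge]
    (3,4)@(7, 9): e=[-4,0,12] → .  [on edge]
    (4,4)@(9, 9): e=[-12,4,16] → .
    (2,5)@(5, 11): e=[-12,0,20] → .  [on edge]
    (1,6)@(3, 13): e=[-20,0,28] → .  [on edge]
    (0,7)@(1, 15): e=[-28,0,36] → .  [on edge]
  covered (2 px):
    . . . . . . . .
    . . . . . . . .
    . . . . . . X .
    . . . . X . . .
    . . . . . . . .
    . . . . . . . .
    . . . . . . . .
    . . . . . . . .
    . . . . . . . .
    . . . . . . . .
    . . . . . . . .
T1:
  2·area = 8
  edge (8, 8)→(2, 10): d=(-6,2) right/bottom  bias=-1
  edge (2, 10)→(10, 6): d=(8,-4) top-left  bias=+0
  edge (10, 6)→(8, 8): d=(-2,2) right/bottom  bias=-1
    (7,0)@(15, 1): e=[28,-20,0] → .  [on edge]
    (6,1)@(13, 3): e=[20,-12,0] → .  [on edge]
    (5,2)@(11, 5): e=[12,-4,0] → .  [on edge]
    (4,3)@(9, 7): e=[4,4,0] → .  [on edge]
    (5,3)@(11, 7): e=[0,12,-4] → .  [on edge]
    (2,4)@(5, 9): e=[0,4,4] → .  [on edge]
    (3,4)@(7, 9): e=[-4,12,0] → .  [on edge]
    (2,5)@(5, 11): e=[-12,20,0] → .  [on edge]
    (1,6)@(3, 13): e=[-20,28,0] → .  [on edge]
    (0,7)@(1, 15): e=[-28,36,0] → .  [on edge]
  covered (0 px):
    . . . . . . . .
    . . . . . . . .
    . . . . . . . .
    . . . . . . . .
    . . . . . . . .
    . . . . . . . .
    . . . . . . . .
    . . . . . . . .
    . . . . . . . .
    . . . . . . . .
    . . . . . . . .
T2:
  2·area = 188
  edge (6, 16)→(4, 0): d=(-2,-16) top-left  bias=+0
  edge (4, 0)→(16, 2): d=(12,2) right/bottom  bias=-1
  edge (16, 2)→(6, 16): d=(-10,14) right/bottom  bias=-1
    (2,0)@(5, 1): e=[14,10,164] → X
    (3,0)@(7, 1): e=[46,6,136] → X
    (4,0)@(9, 1): e=[78,2,108] → X
    (5,0)@(11, 1): e=[110,-2,80] → .
    (2,1)@(5, 3): e=[10,34,144] → X
    (5,1)@(11, 3): e=[106,22,60] → X
    (6,1)@(13, 3): e=[138,18,32] → X
    (7,1)@(15, 3): e=[170,14,4] → X
    (2,2)@(5, 5): e=[6,58,124] → X
    (7,2)@(15, 5): e=[166,38,-16] → .
    (2,3)@(5, 7): e=[2,82,104] → X
    (6,3)@(13, 7): e=[130,66,-8] → .
    (5,4)@(11, 9): e=[94,94,0] → .  [on edge]
  covered (23 px):
    . . X X X . . .
    . . X X X X X X
    . . X X X X X .
    . . X X X X . .
    . . . X X . . .
    . . . X X . . .
    . . . X . . . .
    . . . . . . . .
    . . . . . . . .
    . . . . . . . .
    . . . . . . . .
T3:
  2·area = 12  (B↔C swapped to make it positive)
  edge (13, 7)→(8, 18): d=(-5,11) right/bottom  bias=-1
  edge (8, 18)→(6, 20): d=(-2,2) right/bottom  bias=-1
  edge (6, 20)→(13, 7): d=(7,-13) top-left  bias=+0
    (6,3)@(13, 7): e=[0,12,0] → .  [on edge]
    (5,5)@(11, 11): e=[2,8,2] → X
    (6,5)@(13, 11): e=[-20,4,28] → .
    (7,5)@(15, 11): e=[-42,0,54] → .  [on edge]
    (5,6)@(11, 13): e=[-8,4,16] → .
    (6,6)@(13, 13): e=[-30,0,42] → .  [on edge]
    (4,7)@(9, 15): e=[4,4,4] → X
    (5,7)@(11, 15): e=[-18,0,30] → .  [on edge]
    (4,8)@(9, 17): e=[-6,0,18] → .  [on edge]
    (3,9)@(7, 19): e=[6,0,6] → .  [on edge]
    (2,10)@(5, 21): e=[18,0,-6] → .  [on edge]
  covered (2 px):
    . . . . . . . .
    . . . . . . . .
    . . . . . . . .
    . . . . . . . .
    . . . . . . . .
    . . . . . X . .
    . . . . . . . .
    . . . . X . . .
    . . . . . . . .
    . . . . . . . .
    . . . . . . . .
T4:
  2·area = 11
  edge (4, 3)→(15, 14): d=(11,11) right/bottom  bias=-1
  edge (15, 14)→(14, 14): d=(-1,0) right/bottom  bias=-1
  edge (14, 14)→(4, 3): d=(-10,-11) top-left  bias=+0
  covered (0 px):
    . . . . . . . .
    . . . . . . . .
    . . . . . . . .
    . . . . . . . .
    . . . . . . . .
    . . . . . . . .
    . . . . . . . .
    . . . . . . . .
    . . . . . . . .
    . . . . . . . .
    . . . . . . . .

Result: [[2,0],[3,0],[4,0],[2,1],[3,1],[4,1],[5,1],[6,1],[7,1],[2,2],[3,2],[4,2],[5,2],[6,2],[2,3],[3,3],[4,3],[5,3],[3,4],[4,4],[3,5],[4,5],[3,6]]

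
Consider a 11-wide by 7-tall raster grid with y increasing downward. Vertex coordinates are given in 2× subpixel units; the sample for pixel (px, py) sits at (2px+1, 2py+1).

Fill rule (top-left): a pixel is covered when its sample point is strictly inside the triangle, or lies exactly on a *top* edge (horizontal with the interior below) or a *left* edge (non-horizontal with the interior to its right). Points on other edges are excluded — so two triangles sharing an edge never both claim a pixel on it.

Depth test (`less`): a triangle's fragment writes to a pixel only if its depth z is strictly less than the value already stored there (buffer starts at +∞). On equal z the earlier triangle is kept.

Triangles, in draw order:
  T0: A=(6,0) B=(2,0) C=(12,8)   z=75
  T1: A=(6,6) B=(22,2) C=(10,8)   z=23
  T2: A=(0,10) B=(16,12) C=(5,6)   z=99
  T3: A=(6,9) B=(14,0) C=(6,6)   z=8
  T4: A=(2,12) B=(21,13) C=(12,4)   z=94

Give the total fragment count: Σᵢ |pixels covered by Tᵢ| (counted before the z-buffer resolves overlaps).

T0:
  2·area = 32  (B↔C swapped to make it positive)
  edge (6, 0)→(12, 8): d=(6,8) right/bottom  bias=-1
  edge (12, 8)→(2, 0): d=(-10,-8) top-left  bias=+0
  edge (2, 0)→(6, 0): d=(4,0) top-left  bias=+0
    (2,0)@(5, 1): e=[14,14,4] → X
    (3,0)@(7, 1): e=[-2,30,4] → .
    (2,1)@(5, 3): e=[26,-6,12] → .
    (3,1)@(7, 3): e=[10,10,12] → X
    (4,1)@(9, 3): e=[-6,26,12] → .
    (3,2)@(7, 5): e=[22,-10,20] → .
    (4,2)@(9, 5): e=[6,6,20] → X
    (5,2)@(11, 5): e=[-10,22,20] → .
    (4,3)@(9, 7): e=[18,-14,28] → .
    (5,3)@(11, 7): e=[2,2,28] → X
    (6,3)@(13, 7): e=[-14,18,28] → .
    (5,4)@(11, 9): e=[14,-18,36] → .
  covered (4 px):
    . . X . . . . . . . .
    . . . X . . . . . . .
    . . . . X . . . . . .
    . . . . . X . . . . .
    . . . . . . . . . . .
    . . . . . . . . . . .
    . . . . . . . . . . .
T1:
  2·area = 48
  edge (6, 6)→(22, 2): d=(16,-4) top-left  bias=+0
  edge (22, 2)→(10, 8): d=(-12,6) right/bottom  bias=-1
  edge (10, 8)→(6, 6): d=(-4,-2) top-left  bias=+0
    (9,1)@(19, 3): e=[4,6,38] → X
    (10,1)@(21, 3): e=[12,-6,42] → .
    (5,2)@(11, 5): e=[4,30,14] → X
    (6,2)@(13, 5): e=[12,18,18] → X
    (7,2)@(15, 5): e=[20,6,22] → X
    (8,2)@(17, 5): e=[28,-6,26] → .
    (9,2)@(19, 5): e=[36,-18,30] → .
    (4,3)@(9, 7): e=[28,18,2] → X
    (6,3)@(13, 7): e=[44,-6,10] → .
    (7,3)@(15, 7): e=[52,-18,14] → .
    (4,4)@(9, 9): e=[60,-6,-6] → .
    (5,4)@(11, 9): e=[68,-18,-2] → .
  covered (6 px):
    . . . . . . . . . . .
    . . . . . . . . . X .
    . . . . . X X X . . .
    . . . . X X . . . . .
    . . . . . . . . . . .
    . . . . . . . . . . .
    . . . . . . . . . . .
T2:
  2·area = 74  (B↔C swapped to make it positive)
  edge (0, 10)→(5, 6): d=(5,-4) top-left  bias=+0
  edge (5, 6)→(16, 12): d=(11,6) right/bottom  bias=-1
  edge (16, 12)→(0, 10): d=(-16,-2) top-left  bias=+0
    (2,3)@(5, 7): e=[5,11,58] → X
    (3,3)@(7, 7): e=[13,-1,62] → .
    (1,4)@(3, 9): e=[7,45,22] → X
    (3,4)@(7, 9): e=[23,21,30] → X
    (4,4)@(9, 9): e=[31,9,34] → X
    (5,4)@(11, 9): e=[39,-3,38] → .
    (1,5)@(3, 11): e=[17,67,-10] → .
    (2,5)@(5, 11): e=[25,55,-6] → .
    (3,5)@(7, 11): e=[33,43,-2] → .
    (4,5)@(9, 11): e=[41,31,2] → X
    (5,5)@(11, 11): e=[49,19,6] → X
    (6,5)@(13, 11): e=[57,7,10] → X
  covered (8 px):
    . . . . . . . . . . .
    . . . . . . . . . . .
    . . . . . . . . . . .
    . . X . . . . . . . .
    . X X X X . . . . . .
    . . . . X X X . . . .
    . . . . . . . . . . .
T3:
  2·area = 24  (B↔C swapped to make it positive)
  edge (6, 9)→(6, 6): d=(0,-3) top-left  bias=+0
  edge (6, 6)→(14, 0): d=(8,-6) top-left  bias=+0
  edge (14, 0)→(6, 9): d=(-8,9) right/bottom  bias=-1
    (6,0)@(13, 1): e=[21,2,1] → X
    (7,0)@(15, 1): e=[27,14,-17] → .
    (5,1)@(11, 3): e=[15,6,3] → X
    (6,1)@(13, 3): e=[21,18,-15] → .
    (4,2)@(9, 5): e=[9,10,5] → X
    (5,2)@(11, 5): e=[15,22,-13] → .
    (3,3)@(7, 7): e=[3,14,7] → X
    (4,3)@(9, 7): e=[9,26,-11] → .
    (3,4)@(7, 9): e=[3,30,-9] → .
  covered (4 px):
    . . . . . . X . . . .
    . . . . . X . . . . .
    . . . . X . . . . . .
    . . . X . . . . . . .
    . . . . . . . . . . .
    . . . . . . . . . . .
    . . . . . . . . . . .
T4:
  2·area = 162  (B↔C swapped to make it positive)
  edge (2, 12)→(12, 4): d=(10,-8) top-left  bias=+0
  edge (12, 4)→(21, 13): d=(9,9) right/bottom  bias=-1
  edge (21, 13)→(2, 12): d=(-19,-1) top-left  bias=+0
    (4,0)@(9, 1): e=[-54,0,216] → .  [on edge]
    (5,1)@(11, 3): e=[-18,0,180] → .  [on edge]
    (5,2)@(11, 5): e=[2,18,142] → X
    (6,2)@(13, 5): e=[18,0,144] → .  [on edge]
    (4,3)@(9, 7): e=[6,54,102] → X
    (6,3)@(13, 7): e=[38,18,106] → X
    (7,3)@(15, 7): e=[54,0,108] → .  [on edge]
    (3,4)@(7, 9): e=[10,90,62] → X
    (7,4)@(15, 9): e=[74,18,70] → X
    (8,4)@(17, 9): e=[90,0,72] → .  [on edge]
    (2,5)@(5, 11): e=[14,126,22] → X
    (8,5)@(17, 11): e=[110,18,34] → X
    (9,5)@(19, 11): e=[126,0,36] → .  [on edge]
    (10,6)@(21, 13): e=[162,0,0] → .  [on edge]
  covered (16 px):
    . . . . . . . . . . .
    . . . . . . . . . . .
    . . . . . X . . . . .
    . . . . X X X . . . .
    . . . X X X X X . . .
    . . X X X X X X X . .
    . . . . . . . . . . .

Final: 38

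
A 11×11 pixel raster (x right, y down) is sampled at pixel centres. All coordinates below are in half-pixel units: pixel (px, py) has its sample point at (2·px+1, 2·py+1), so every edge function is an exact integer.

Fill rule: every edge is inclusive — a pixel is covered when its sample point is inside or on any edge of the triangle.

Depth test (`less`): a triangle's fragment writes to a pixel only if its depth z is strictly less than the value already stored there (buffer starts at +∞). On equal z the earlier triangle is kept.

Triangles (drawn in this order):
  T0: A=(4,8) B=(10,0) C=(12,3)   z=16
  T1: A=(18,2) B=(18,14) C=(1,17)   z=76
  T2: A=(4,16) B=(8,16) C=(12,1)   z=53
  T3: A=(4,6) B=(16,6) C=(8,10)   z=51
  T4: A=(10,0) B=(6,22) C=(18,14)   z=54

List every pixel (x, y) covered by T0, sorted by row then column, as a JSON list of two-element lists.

T0:
  2·area = 34
  edge (4, 8)→(10, 0): d=(6,-8) inclusive
  edge (10, 0)→(12, 3): d=(2,3) inclusive
  edge (12, 3)→(4, 8): d=(-8,5) inclusive
    (4,1)@(9, 3): e=[10,9,15] → █
    (5,1)@(11, 3): e=[26,3,5] → █
    (6,1)@(13, 3): e=[42,-3,-5] → ·
    (3,2)@(7, 5): e=[6,19,9] → █
    (4,2)@(9, 5): e=[22,13,-1] → ·
    (5,2)@(11, 5): e=[38,7,-11] → ·
    (2,3)@(5, 7): e=[2,29,3] → █
    (3,3)@(7, 7): e=[18,23,-7] → ·
    (2,4)@(5, 9): e=[14,33,-13] → ·
  covered (4 px):
    · · · · · · · · · · ·
    · · · · █ █ · · · · ·
    · · · █ · · · · · · ·
    · · █ · · · · · · · ·
    · · · · · · · · · · ·
    · · · · · · · · · · ·
    · · · · · · · · · · ·
    · · · · · · · · · · ·
    · · · · · · · · · · ·
    · · · · · · · · · · ·
    · · · · · · · · · · ·
T1:
  2·area = 204
  edge (18, 2)→(18, 14): d=(0,12) inclusive
  edge (18, 14)→(1, 17): d=(-17,3) inclusive
  edge (1, 17)→(18, 2): d=(17,-15) inclusive
    (8,1)@(17, 3): e=[12,190,2] → █
    (9,1)@(19, 3): e=[-12,184,32] → ·
    (7,2)@(15, 5): e=[36,162,6] → █
    (9,2)@(19, 5): e=[-12,150,66] → ·
    (6,3)@(13, 7): e=[60,134,10] → █
    (9,3)@(19, 7): e=[-12,116,100] → ·
    (5,4)@(11, 9): e=[84,106,14] → █
    (9,4)@(19, 9): e=[-12,82,134] → ·
    (4,5)@(9, 11): e=[108,78,18] → █
    (9,5)@(19, 11): e=[-12,48,168] → ·
    (3,6)@(7, 13): e=[132,50,22] → █
    (9,6)@(19, 13): e=[-12,14,202] → ·
    (0,8)@(1, 17): e=[204,0,0] → █  [on edge]
  covered (26 px):
    · · · · · · · · · · ·
    · · · · · · · · █ · ·
    · · · · · · · █ █ · ·
    · · · · · · █ █ █ · ·
    · · · · · █ █ █ █ · ·
    · · · · █ █ █ █ █ · ·
    · · · █ █ █ █ █ █ · ·
    · · █ █ █ █ · · · · ·
    █ · · · · · · · · · ·
    · · · · · · · · · · ·
    · · · · · · · · · · ·
T2:
  2·area = 60  (B↔C swapped to make it positive)
  edge (4, 16)→(12, 1): d=(8,-15) inclusive
  edge (12, 1)→(8, 16): d=(-4,15) inclusive
  edge (8, 16)→(4, 16): d=(-4,0) inclusive
    (5,1)@(11, 3): e=[1,7,52] → █
    (6,1)@(13, 3): e=[31,-23,52] → ·
    (5,2)@(11, 5): e=[17,-1,44] → ·
    (4,3)@(9, 7): e=[3,21,36] → █
    (5,3)@(11, 7): e=[33,-9,36] → ·
    (4,4)@(9, 9): e=[19,13,28] → █
    (5,4)@(11, 9): e=[49,-17,28] → ·
    (3,5)@(7, 11): e=[5,35,20] → █
    (5,5)@(11, 11): e=[65,-25,20] → ·
    (3,6)@(7, 13): e=[21,27,12] → █
    (4,6)@(9, 13): e=[51,-3,12] → ·
    (2,7)@(5, 15): e=[7,49,4] → █
  covered (8 px):
    · · · · · · · · · · ·
    · · · · · █ · · · · ·
    · · · · · · · · · · ·
    · · · · █ · · · · · ·
    · · · · █ · · · · · ·
    · · · █ █ · · · · · ·
    · · · █ · · · · · · ·
    · · █ █ · · · · · · ·
    · · · · · · · · · · ·
    · · · · · · · · · · ·
    · · · · · · · · · · ·
T3:
  2·area = 48
  edge (4, 6)→(16, 6): d=(12,0) inclusive
  edge (16, 6)→(8, 10): d=(-8,4) inclusive
  edge (8, 10)→(4, 6): d=(-4,-4) inclusive
    (0,1)@(1, 3): e=[-36,84,0] → ·  [on edge]
    (1,2)@(3, 5): e=[-12,60,0] → ·  [on edge]
    (2,3)@(5, 7): e=[12,36,0] → █  [on edge]
    (3,3)@(7, 7): e=[12,28,8] → █
    (4,3)@(9, 7): e=[12,20,16] → █
    (5,3)@(11, 7): e=[12,12,24] → █
    (6,3)@(13, 7): e=[12,4,32] → █
    (7,3)@(15, 7): e=[12,-4,40] → ·
    (2,4)@(5, 9): e=[36,20,-8] → ·
    (3,4)@(7, 9): e=[36,12,0] → █  [on edge]
    (5,4)@(11, 9): e=[36,-4,16] → ·
    (6,4)@(13, 9): e=[36,-12,24] → ·
    (4,5)@(9, 11): e=[60,-12,0] → ·  [on edge]
    (5,6)@(11, 13): e=[84,-36,0] → ·  [on edge]
    (6,7)@(13, 15): e=[108,-60,0] → ·  [on edge]
    (7,8)@(15, 17): e=[132,-84,0] → ·  [on edge]
    (8,9)@(17, 19): e=[156,-108,0] → ·  [on edge]
    (9,10)@(19, 21): e=[180,-132,0] → ·  [on edge]
  covered (7 px):
    · · · · · · · · · · ·
    · · · · · · · · · · ·
    · · · · · · · · · · ·
    · · █ █ █ █ █ · · · ·
    · · · █ █ · · · · · ·
    · · · · · · · · · · ·
    · · · · · · · · · · ·
    · · · · · · · · · · ·
    · · · · · · · · · · ·
    · · · · · · · · · · ·
    · · · · · · · · · · ·
T4:
  2·area = 232  (B↔C swapped to make it positive)
  edge (10, 0)→(18, 14): d=(8,14) inclusive
  edge (18, 14)→(6, 22): d=(-12,8) inclusive
  edge (6, 22)→(10, 0): d=(4,-22) inclusive
    (5,1)@(11, 3): e=[10,188,34] → █
    (6,1)@(13, 3): e=[-18,172,78] → ·
    (5,2)@(11, 5): e=[26,164,42] → █
    (6,2)@(13, 5): e=[-2,148,86] → ·
    (4,3)@(9, 7): e=[70,156,6] → █
    (6,3)@(13, 7): e=[14,124,94] → █
    (7,3)@(15, 7): e=[-14,108,138] → ·
    (4,4)@(9, 9): e=[86,132,14] → █
    (7,4)@(15, 9): e=[2,84,146] → █
    (8,4)@(17, 9): e=[-26,68,190] → ·
    (4,5)@(9, 11): e=[102,108,22] → █
    (8,5)@(17, 11): e=[-10,44,198] → ·
  covered (29 px):
    · · · · · · · · · · ·
    · · · · · █ · · · · ·
    · · · · · █ · · · · ·
    · · · · █ █ █ · · · ·
    · · · · █ █ █ █ · · ·
    · · · · █ █ █ █ · · ·
    · · · · █ █ █ █ █ · ·
    · · · · █ █ █ █ · · ·
    · · · █ █ █ █ · · · ·
    · · · █ █ · · · · · ·
    · · · █ · · · · · · ·

Result: [[4,1],[5,1],[3,2],[2,3]]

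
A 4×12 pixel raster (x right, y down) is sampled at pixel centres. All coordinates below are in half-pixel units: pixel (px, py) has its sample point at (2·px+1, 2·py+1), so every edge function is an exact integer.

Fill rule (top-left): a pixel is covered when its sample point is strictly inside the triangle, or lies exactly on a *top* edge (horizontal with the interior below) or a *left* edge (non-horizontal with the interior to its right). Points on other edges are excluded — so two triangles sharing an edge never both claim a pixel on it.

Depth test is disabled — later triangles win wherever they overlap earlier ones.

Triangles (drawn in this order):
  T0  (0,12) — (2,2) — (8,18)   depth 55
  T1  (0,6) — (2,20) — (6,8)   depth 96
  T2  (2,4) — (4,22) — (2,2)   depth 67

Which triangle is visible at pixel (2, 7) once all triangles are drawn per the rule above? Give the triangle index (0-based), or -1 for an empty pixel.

T0:
  2·area = 92
  edge (0, 12)→(2, 2): d=(2,-10) top-left  bias=+0
  edge (2, 2)→(8, 18): d=(6,16) right/bottom  bias=-1
  edge (8, 18)→(0, 12): d=(-8,-6) top-left  bias=+0
    (1,2)@(3, 5): e=[16,2,74] → X
    (2,2)@(5, 5): e=[36,-30,86] → .
    (0,3)@(1, 7): e=[0,46,46] → X  [on edge]
    (2,3)@(5, 7): e=[40,-18,70] → .
    (0,4)@(1, 9): e=[4,58,30] → X
    (2,4)@(5, 9): e=[44,-6,54] → .
    (0,5)@(1, 11): e=[8,70,14] → X
    (2,5)@(5, 11): e=[48,6,38] → X
    (3,5)@(7, 11): e=[68,-26,50] → .
    (0,6)@(1, 13): e=[12,82,-2] → .
    (1,6)@(3, 13): e=[32,50,10] → X
    (3,6)@(7, 13): e=[72,-14,34] → .
  covered (12 px):
    . . . .
    . . . .
    . X . .
    X X . .
    X X . .
    X X X .
    . X X .
    . . X .
    . . . X
    . . . .
    . . . .
    . . . .
T1:
  2·area = 80  (B↔C swapped to make it positive)
  edge (0, 6)→(6, 8): d=(6,2) right/bottom  bias=-1
  edge (6, 8)→(2, 20): d=(-4,12) right/bottom  bias=-1
  edge (2, 20)→(0, 6): d=(-2,-14) top-left  bias=+0
    (3,2)@(7, 5): e=[-20,0,100] → .  [on edge]
    (0,3)@(1, 7): e=[4,64,12] → X
    (1,3)@(3, 7): e=[0,40,40] → .  [on edge]
    (0,4)@(1, 9): e=[16,56,8] → X
    (1,4)@(3, 9): e=[12,32,36] → X
    (2,4)@(5, 9): e=[8,8,64] → X
    (3,4)@(7, 9): e=[4,-16,92] → .
    (0,5)@(1, 11): e=[28,48,4] → X
    (2,5)@(5, 11): e=[20,0,60] → .  [on edge]
    (0,6)@(1, 13): e=[40,40,0] → X  [on edge]
    (2,6)@(5, 13): e=[32,-8,56] → .
    (0,7)@(1, 15): e=[52,32,-4] → .
    (1,8)@(3, 17): e=[60,0,20] → .  [on edge]
    (0,11)@(1, 23): e=[100,0,-20] → .  [on edge]
  covered (9 px):
    . . . .
    . . . .
    . . . .
    X . . .
    X X X .
    X X . .
    X X . .
    . X . .
    . . . .
    . . . .
    . . . .
    . . . .
T2:
  2·area = 4  (B↔C swapped to make it positive)
  edge (2, 4)→(2, 2): d=(0,-2) top-left  bias=+0
  edge (2, 2)→(4, 22): d=(2,20) right/bottom  bias=-1
  edge (4, 22)→(2, 4): d=(-2,-18) top-left  bias=+0
    (1,6)@(3, 13): e=[2,2,0] → X  [on edge]
    (2,6)@(5, 13): e=[6,-38,36] → .
    (1,7)@(3, 15): e=[2,6,-4] → .
  covered (1 px):
    . . . .
    . . . .
    . . . .
    . . . .
    . . . .
    . . . .
    . X . .
    . . . .
    . . . .
    . . . .
    . . . .
    . . . .

Z-buffer (winner per pixel, '.' = empty):
  . . . .
  . . . .
  . 0 . .
  1 0 . .
  1 1 1 .
  1 1 0 .
  1 2 0 .
  . 1 0 .
  . . . 0
  . . . .
  . . . .
  . . . .

Result: 0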